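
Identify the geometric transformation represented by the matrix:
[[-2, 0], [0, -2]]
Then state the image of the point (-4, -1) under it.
uniform scaling by factor -2; image of (-4, -1) is (8, 2)

This is a diagonal matrix with equal entries -2, so it scales both axes by the same factor -2.
The matrix [[-2, 0], [0, -2]] represents: uniform scaling by factor -2.
Applying it to (-4, -1): [-2·-4 + 0·-1, 0·-4 + -2·-1] = (8, 2).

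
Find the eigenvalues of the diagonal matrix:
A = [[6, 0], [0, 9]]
λ₁ = 6, λ₂ = 9

The characteristic polynomial of A is det(A - λI) = (6 - λ)(9 - λ) = 0.
The roots are λ = 6 and λ = 9, so the eigenvalues are the diagonal entries.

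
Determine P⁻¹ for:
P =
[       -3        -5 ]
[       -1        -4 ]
det(P) = 7
P⁻¹ =
[     -4/7       5/7 ]
[      1/7      -3/7 ]

For a 2×2 matrix P = [[a, b], [c, d]] with det(P) ≠ 0, P⁻¹ = (1/det(P)) * [[d, -b], [-c, a]].
det(P) = (-3)*(-4) - (-5)*(-1) = 12 - 5 = 7.
P⁻¹ = (1/7) * [[-4, 5], [1, -3]].
Dividing each entry by 7 and reducing:
P⁻¹ =
[     -4/7       5/7 ]
[      1/7      -3/7 ]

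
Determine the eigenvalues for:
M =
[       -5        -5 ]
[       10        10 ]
λ = 0, 5

Solve det(M - λI) = 0. For a 2×2 matrix the characteristic equation is λ² - (trace)λ + det = 0.
trace(M) = a + d = -5 + 10 = 5.
det(M) = a*d - b*c = (-5)*(10) - (-5)*(10) = -50 + 50 = 0.
Characteristic equation: λ² - (5)λ + (0) = 0.
Discriminant = (5)² - 4*(0) = 25 - 0 = 25.
λ = (5 ± √25) / 2 = (5 ± 5) / 2 = 0, 5.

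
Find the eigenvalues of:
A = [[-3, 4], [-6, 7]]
λ = 1, 3

Solve det(A - λI) = 0. For a 2×2 matrix this is λ² - (trace)λ + det = 0.
trace(A) = -3 + 7 = 4.
det(A) = (-3)*(7) - (4)*(-6) = -21 + 24 = 3.
Characteristic equation: λ² - (4)λ + (3) = 0.
Discriminant: (4)² - 4*(3) = 16 - 12 = 4.
Roots: λ = (4 ± √4) / 2 = 1, 3.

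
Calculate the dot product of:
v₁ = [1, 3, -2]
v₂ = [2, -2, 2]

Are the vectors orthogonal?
-8, No

The dot product is the sum of products of corresponding components.
v₁·v₂ = (1)*(2) + (3)*(-2) + (-2)*(2) = 2 - 6 - 4 = -8.
Two vectors are orthogonal iff their dot product is 0; here the dot product is -8, so the vectors are not orthogonal.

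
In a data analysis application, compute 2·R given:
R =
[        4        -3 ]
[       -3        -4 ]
2R =
[        8        -6 ]
[       -6        -8 ]

Scalar multiplication is elementwise: (2R)[i][j] = 2 * R[i][j].
  (2R)[0][0] = 2 * (4) = 8
  (2R)[0][1] = 2 * (-3) = -6
  (2R)[1][0] = 2 * (-3) = -6
  (2R)[1][1] = 2 * (-4) = -8
2R =
[        8        -6 ]
[       -6        -8 ]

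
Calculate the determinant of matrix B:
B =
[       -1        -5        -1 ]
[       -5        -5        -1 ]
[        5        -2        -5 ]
det(B) = 92

Expand along row 0 (cofactor expansion): det(B) = a*(e*i - f*h) - b*(d*i - f*g) + c*(d*h - e*g), where the 3×3 is [[a, b, c], [d, e, f], [g, h, i]].
Minor M_00 = (-5)*(-5) - (-1)*(-2) = 25 - 2 = 23.
Minor M_01 = (-5)*(-5) - (-1)*(5) = 25 + 5 = 30.
Minor M_02 = (-5)*(-2) - (-5)*(5) = 10 + 25 = 35.
det(B) = (-1)*(23) - (-5)*(30) + (-1)*(35) = -23 + 150 - 35 = 92.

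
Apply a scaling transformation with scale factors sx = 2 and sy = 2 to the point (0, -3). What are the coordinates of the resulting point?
(0, -6)

Scaling matrix:
[[2, 0], [0, 2]]
Result: (0 × 2, -3 × 2) = (0, -6)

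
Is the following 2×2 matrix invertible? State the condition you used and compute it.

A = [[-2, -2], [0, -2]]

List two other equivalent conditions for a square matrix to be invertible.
Yes, invertible; det(A) = 4 ≠ 0. Equivalent conditions: rank(A) = 2; Ax = 0 has only the trivial solution; 0 is not an eigenvalue; the columns of A are linearly independent.

To check invertibility, compute det(A).
The given matrix is triangular, so det(A) equals the product of its diagonal entries = 4 ≠ 0.
Since det(A) ≠ 0, A is invertible.
Equivalent conditions for a square matrix A to be invertible:
- rank(A) = 2 (full rank).
- The homogeneous system Ax = 0 has only the trivial solution x = 0.
- 0 is not an eigenvalue of A.
- The columns (equivalently rows) of A are linearly independent.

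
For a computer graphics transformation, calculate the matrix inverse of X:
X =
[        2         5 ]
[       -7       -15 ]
det(X) = 5
X⁻¹ =
[       -3        -1 ]
[      7/5       2/5 ]

For a 2×2 matrix X = [[a, b], [c, d]] with det(X) ≠ 0, X⁻¹ = (1/det(X)) * [[d, -b], [-c, a]].
det(X) = (2)*(-15) - (5)*(-7) = -30 + 35 = 5.
X⁻¹ = (1/5) * [[-15, -5], [7, 2]].
Dividing each entry by 5 and reducing:
X⁻¹ =
[       -3        -1 ]
[      7/5       2/5 ]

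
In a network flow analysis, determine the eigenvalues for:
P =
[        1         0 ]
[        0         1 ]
λ = 1, 1

Solve det(P - λI) = 0. For a 2×2 matrix the characteristic equation is λ² - (trace)λ + det = 0.
trace(P) = a + d = 1 + 1 = 2.
det(P) = a*d - b*c = (1)*(1) - (0)*(0) = 1 - 0 = 1.
Characteristic equation: λ² - (2)λ + (1) = 0.
Discriminant = (2)² - 4*(1) = 4 - 4 = 0.
λ = (2 ± √0) / 2 = (2 ± 0) / 2 = 1, 1.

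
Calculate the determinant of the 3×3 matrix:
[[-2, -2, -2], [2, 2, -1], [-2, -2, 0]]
0

Expansion along first row:
det = -2·det([[2,-1],[-2,0]]) - -2·det([[2,-1],[-2,0]]) + -2·det([[2,2],[-2,-2]])
    = -2·(2·0 - -1·-2) - -2·(2·0 - -1·-2) + -2·(2·-2 - 2·-2)
    = -2·-2 - -2·-2 + -2·0
    = 4 + -4 + 0 = 0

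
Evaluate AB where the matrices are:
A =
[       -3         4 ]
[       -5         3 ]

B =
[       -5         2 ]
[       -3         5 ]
AB =
[        3        14 ]
[       16         5 ]

Matrix multiplication: (AB)[i][j] = sum over k of A[i][k] * B[k][j].
  (AB)[0][0] = (-3)*(-5) + (4)*(-3) = 3
  (AB)[0][1] = (-3)*(2) + (4)*(5) = 14
  (AB)[1][0] = (-5)*(-5) + (3)*(-3) = 16
  (AB)[1][1] = (-5)*(2) + (3)*(5) = 5
AB =
[        3        14 ]
[       16         5 ]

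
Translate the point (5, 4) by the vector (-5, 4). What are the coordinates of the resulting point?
(0, 8)

Translation by (-5, 4):
x' = 5 + -5 = 0
y' = 4 + 4 = 8
Homogeneous matrix: [[1, 0, -5], [0, 1, 4], [0, 0, 1]]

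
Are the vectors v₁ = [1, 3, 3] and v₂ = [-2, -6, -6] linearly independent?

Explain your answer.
No, linearly dependent (v₂ = -2·v₁)

Check whether there is a scalar k with v₂ = k·v₁.
Comparing components, k = -2 satisfies -2·[1, 3, 3] = [-2, -6, -6].
Since v₂ is a scalar multiple of v₁, the two vectors are linearly dependent.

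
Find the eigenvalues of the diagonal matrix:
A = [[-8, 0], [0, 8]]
λ₁ = -8, λ₂ = 8

The characteristic polynomial of A is det(A - λI) = (-8 - λ)(8 - λ) = 0.
The roots are λ = -8 and λ = 8, so the eigenvalues are the diagonal entries.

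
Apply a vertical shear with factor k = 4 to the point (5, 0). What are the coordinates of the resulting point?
(5, 20)

Shear matrix for vertical shear with factor k = 4:
[[1, 0], [4, 1]]
Result: (5, 0) → (5, 20)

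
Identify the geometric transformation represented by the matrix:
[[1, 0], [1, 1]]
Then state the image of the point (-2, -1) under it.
vertical shear with factor 1; image of (-2, -1) is (-2, -3)

The matrix [[1, 0], [k, 1]] sends (x, y) to (x, 1x + y), leaving the x-coordinate fixed: a vertical shear.
The matrix [[1, 0], [1, 1]] represents: vertical shear with factor 1.
Applying it to (-2, -1): [1·-2 + 0·-1, 1·-2 + 1·-1] = (-2, -3).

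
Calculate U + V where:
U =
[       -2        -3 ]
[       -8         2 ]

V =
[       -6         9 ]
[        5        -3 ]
U + V =
[       -8         6 ]
[       -3        -1 ]

Matrix addition is elementwise: (U+V)[i][j] = U[i][j] + V[i][j].
  (U+V)[0][0] = (-2) + (-6) = -8
  (U+V)[0][1] = (-3) + (9) = 6
  (U+V)[1][0] = (-8) + (5) = -3
  (U+V)[1][1] = (2) + (-3) = -1
U + V =
[       -8         6 ]
[       -3        -1 ]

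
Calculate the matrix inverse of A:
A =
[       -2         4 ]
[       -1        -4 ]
det(A) = 12
A⁻¹ =
[     -1/3      -1/3 ]
[     1/12      -1/6 ]

For a 2×2 matrix A = [[a, b], [c, d]] with det(A) ≠ 0, A⁻¹ = (1/det(A)) * [[d, -b], [-c, a]].
det(A) = (-2)*(-4) - (4)*(-1) = 8 + 4 = 12.
A⁻¹ = (1/12) * [[-4, -4], [1, -2]].
Dividing each entry by 12 and reducing:
A⁻¹ =
[     -1/3      -1/3 ]
[     1/12      -1/6 ]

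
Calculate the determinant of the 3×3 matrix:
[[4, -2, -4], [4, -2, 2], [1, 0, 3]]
-12

Expansion along first row:
det = 4·det([[-2,2],[0,3]]) - -2·det([[4,2],[1,3]]) + -4·det([[4,-2],[1,0]])
    = 4·(-2·3 - 2·0) - -2·(4·3 - 2·1) + -4·(4·0 - -2·1)
    = 4·-6 - -2·10 + -4·2
    = -24 + 20 + -8 = -12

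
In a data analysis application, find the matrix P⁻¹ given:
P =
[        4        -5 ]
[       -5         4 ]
det(P) = -9
P⁻¹ =
[     -4/9      -5/9 ]
[     -5/9      -4/9 ]

For a 2×2 matrix P = [[a, b], [c, d]] with det(P) ≠ 0, P⁻¹ = (1/det(P)) * [[d, -b], [-c, a]].
det(P) = (4)*(4) - (-5)*(-5) = 16 - 25 = -9.
P⁻¹ = (1/-9) * [[4, 5], [5, 4]].
Dividing each entry by -9 and reducing:
P⁻¹ =
[     -4/9      -5/9 ]
[     -5/9      -4/9 ]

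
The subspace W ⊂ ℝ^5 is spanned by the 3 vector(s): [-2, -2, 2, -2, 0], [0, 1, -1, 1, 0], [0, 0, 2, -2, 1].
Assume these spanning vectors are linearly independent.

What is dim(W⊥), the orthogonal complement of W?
dim(W⊥) = 2

For any subspace W of ℝ^n, dim(W) + dim(W⊥) = n (the whole-space dimension).
Here the given 3 vectors are linearly independent, so dim(W) = 3.
Thus dim(W⊥) = n - dim(W) = 5 - 3 = 2.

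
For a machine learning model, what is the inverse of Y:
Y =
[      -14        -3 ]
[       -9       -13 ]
det(Y) = 155
Y⁻¹ =
[  -13/155     3/155 ]
[    9/155   -14/155 ]

For a 2×2 matrix Y = [[a, b], [c, d]] with det(Y) ≠ 0, Y⁻¹ = (1/det(Y)) * [[d, -b], [-c, a]].
det(Y) = (-14)*(-13) - (-3)*(-9) = 182 - 27 = 155.
Y⁻¹ = (1/155) * [[-13, 3], [9, -14]].
Dividing each entry by 155 and reducing:
Y⁻¹ =
[  -13/155     3/155 ]
[    9/155   -14/155 ]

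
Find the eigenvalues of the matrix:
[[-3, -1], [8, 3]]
λ = -1 and λ = 1

Characteristic equation: det(A - λI) = 0
λ² - (trace)λ + (det) = 0
λ² - (0)λ + (-1) = 0
λ² - 0λ - 1 = 0
Solving: λ = -1, 1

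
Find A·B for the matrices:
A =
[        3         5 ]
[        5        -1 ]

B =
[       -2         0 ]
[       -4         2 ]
AB =
[      -26        10 ]
[       -6        -2 ]

Matrix multiplication: (AB)[i][j] = sum over k of A[i][k] * B[k][j].
  (AB)[0][0] = (3)*(-2) + (5)*(-4) = -26
  (AB)[0][1] = (3)*(0) + (5)*(2) = 10
  (AB)[1][0] = (5)*(-2) + (-1)*(-4) = -6
  (AB)[1][1] = (5)*(0) + (-1)*(2) = -2
AB =
[      -26        10 ]
[       -6        -2 ]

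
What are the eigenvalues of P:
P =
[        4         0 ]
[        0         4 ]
λ = 4, 4

Solve det(P - λI) = 0. For a 2×2 matrix the characteristic equation is λ² - (trace)λ + det = 0.
trace(P) = a + d = 4 + 4 = 8.
det(P) = a*d - b*c = (4)*(4) - (0)*(0) = 16 - 0 = 16.
Characteristic equation: λ² - (8)λ + (16) = 0.
Discriminant = (8)² - 4*(16) = 64 - 64 = 0.
λ = (8 ± √0) / 2 = (8 ± 0) / 2 = 4, 4.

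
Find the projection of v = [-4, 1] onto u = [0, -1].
[0, 1]

The projection of v onto u is proj_u(v) = ((v·u) / (u·u)) · u.
v·u = (-4)*(0) + (1)*(-1) = -1.
u·u = (0)*(0) + (-1)*(-1) = 1.
coefficient = -1 / 1 = -1.
proj_u(v) = -1 · [0, -1] = [0, 1].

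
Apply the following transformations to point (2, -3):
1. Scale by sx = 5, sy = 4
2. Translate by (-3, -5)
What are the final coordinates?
(7, -17)

Step 1: Scale (2, -3) by (sx, sy) = (5, 4) → (10, -12)
Step 2: Translate by (-3, -5) → (7, -17)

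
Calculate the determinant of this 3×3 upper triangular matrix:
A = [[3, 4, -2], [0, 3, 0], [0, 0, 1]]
9

The determinant of a triangular matrix is the product of its diagonal entries (the off-diagonal entries above the diagonal do not affect it).
det(A) = (3) * (3) * (1) = 9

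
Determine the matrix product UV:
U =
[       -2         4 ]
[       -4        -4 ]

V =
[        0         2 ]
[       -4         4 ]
UV =
[      -16        12 ]
[       16       -24 ]

Matrix multiplication: (UV)[i][j] = sum over k of U[i][k] * V[k][j].
  (UV)[0][0] = (-2)*(0) + (4)*(-4) = -16
  (UV)[0][1] = (-2)*(2) + (4)*(4) = 12
  (UV)[1][0] = (-4)*(0) + (-4)*(-4) = 16
  (UV)[1][1] = (-4)*(2) + (-4)*(4) = -24
UV =
[      -16        12 ]
[       16       -24 ]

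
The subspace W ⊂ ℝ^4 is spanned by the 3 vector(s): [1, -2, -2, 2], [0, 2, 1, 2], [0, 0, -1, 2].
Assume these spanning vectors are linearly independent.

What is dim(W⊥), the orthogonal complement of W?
dim(W⊥) = 1

For any subspace W of ℝ^n, dim(W) + dim(W⊥) = n (the whole-space dimension).
Here the given 3 vectors are linearly independent, so dim(W) = 3.
Thus dim(W⊥) = n - dim(W) = 4 - 3 = 1.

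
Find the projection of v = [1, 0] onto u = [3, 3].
[1/2, 1/2]

The projection of v onto u is proj_u(v) = ((v·u) / (u·u)) · u.
v·u = (1)*(3) + (0)*(3) = 3.
u·u = (3)*(3) + (3)*(3) = 18.
coefficient = 3 / 18 = 1/6.
proj_u(v) = 1/6 · [3, 3] = [1/2, 1/2].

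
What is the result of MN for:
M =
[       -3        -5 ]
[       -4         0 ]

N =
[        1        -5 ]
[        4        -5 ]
MN =
[      -23        40 ]
[       -4        20 ]

Matrix multiplication: (MN)[i][j] = sum over k of M[i][k] * N[k][j].
  (MN)[0][0] = (-3)*(1) + (-5)*(4) = -23
  (MN)[0][1] = (-3)*(-5) + (-5)*(-5) = 40
  (MN)[1][0] = (-4)*(1) + (0)*(4) = -4
  (MN)[1][1] = (-4)*(-5) + (0)*(-5) = 20
MN =
[      -23        40 ]
[       -4        20 ]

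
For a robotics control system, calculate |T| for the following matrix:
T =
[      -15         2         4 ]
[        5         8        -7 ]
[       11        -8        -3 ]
det(T) = 564

Expand along row 0 (cofactor expansion): det(T) = a*(e*i - f*h) - b*(d*i - f*g) + c*(d*h - e*g), where the 3×3 is [[a, b, c], [d, e, f], [g, h, i]].
Minor M_00 = (8)*(-3) - (-7)*(-8) = -24 - 56 = -80.
Minor M_01 = (5)*(-3) - (-7)*(11) = -15 + 77 = 62.
Minor M_02 = (5)*(-8) - (8)*(11) = -40 - 88 = -128.
det(T) = (-15)*(-80) - (2)*(62) + (4)*(-128) = 1200 - 124 - 512 = 564.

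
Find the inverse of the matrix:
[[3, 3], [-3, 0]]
[[0, -1/3], [1/3, 1/3]]

For [[a,b],[c,d]], inverse = (1/det)·[[d,-b],[-c,a]]
det = 3·0 - 3·-3 = 9
Inverse = (1/9)·[[0, -3], [3, 3]]
        = [[0, -1/3], [1/3, 1/3]]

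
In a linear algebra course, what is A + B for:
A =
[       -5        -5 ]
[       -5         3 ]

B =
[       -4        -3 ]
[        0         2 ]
A + B =
[       -9        -8 ]
[       -5         5 ]

Matrix addition is elementwise: (A+B)[i][j] = A[i][j] + B[i][j].
  (A+B)[0][0] = (-5) + (-4) = -9
  (A+B)[0][1] = (-5) + (-3) = -8
  (A+B)[1][0] = (-5) + (0) = -5
  (A+B)[1][1] = (3) + (2) = 5
A + B =
[       -9        -8 ]
[       -5         5 ]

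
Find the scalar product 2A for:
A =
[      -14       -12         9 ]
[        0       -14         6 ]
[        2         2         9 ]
2A =
[      -28       -24        18 ]
[        0       -28        12 ]
[        4         4        18 ]

Scalar multiplication is elementwise: (2A)[i][j] = 2 * A[i][j].
  (2A)[0][0] = 2 * (-14) = -28
  (2A)[0][1] = 2 * (-12) = -24
  (2A)[0][2] = 2 * (9) = 18
  (2A)[1][0] = 2 * (0) = 0
  (2A)[1][1] = 2 * (-14) = -28
  (2A)[1][2] = 2 * (6) = 12
  (2A)[2][0] = 2 * (2) = 4
  (2A)[2][1] = 2 * (2) = 4
  (2A)[2][2] = 2 * (9) = 18
2A =
[      -28       -24        18 ]
[        0       -28        12 ]
[        4         4        18 ]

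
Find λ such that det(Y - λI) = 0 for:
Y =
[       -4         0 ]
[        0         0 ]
λ = -4, 0

Solve det(Y - λI) = 0. For a 2×2 matrix the characteristic equation is λ² - (trace)λ + det = 0.
trace(Y) = a + d = -4 + 0 = -4.
det(Y) = a*d - b*c = (-4)*(0) - (0)*(0) = 0 - 0 = 0.
Characteristic equation: λ² - (-4)λ + (0) = 0.
Discriminant = (-4)² - 4*(0) = 16 - 0 = 16.
λ = (-4 ± √16) / 2 = (-4 ± 4) / 2 = -4, 0.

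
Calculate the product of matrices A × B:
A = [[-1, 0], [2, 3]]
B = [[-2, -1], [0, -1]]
[[2, 1], [-4, -5]]

Matrix multiplication:
C[0][0] = -1×-2 + 0×0 = 2
C[0][1] = -1×-1 + 0×-1 = 1
C[1][0] = 2×-2 + 3×0 = -4
C[1][1] = 2×-1 + 3×-1 = -5
Result: [[2, 1], [-4, -5]]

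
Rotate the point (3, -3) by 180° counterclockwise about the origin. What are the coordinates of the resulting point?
(-3, 3)

Rotation matrix R(θ) = [[cos θ, -sin θ], [sin θ, cos θ]]; for θ = 180°:
R = [[-1, 0], [0, -1]]
Result: R × [3, -3]ᵀ = [-1·3 + (0)·-3, 0·3 + (-1)·-3]ᵀ = (-3, 3)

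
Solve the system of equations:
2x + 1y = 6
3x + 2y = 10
x = 2, y = 2

Use elimination (row reduction):
Equation 1: 2x + 1y = 6.
Equation 2: 3x + 2y = 10.
Multiply Eq1 by 3 and Eq2 by 2: 6x + 3y = 18;  6x + 4y = 20.
Subtract: (1)y = 2, so y = 2.
Back-substitute into Eq1: 2x + 1*(2) = 6, so x = 2.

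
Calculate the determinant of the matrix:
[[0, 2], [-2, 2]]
4

For a 2×2 matrix [[a, b], [c, d]], det = ad - bc
det = (0)(2) - (2)(-2) = 0 - -4 = 4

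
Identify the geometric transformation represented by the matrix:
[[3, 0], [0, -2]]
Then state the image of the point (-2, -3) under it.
non-uniform scaling by (3, -2); image of (-2, -3) is (-6, 6)

This is diagonal with distinct entries, so it scales the x-axis by 3 and the y-axis by -2.
The matrix [[3, 0], [0, -2]] represents: non-uniform scaling by (3, -2).
Applying it to (-2, -3): [3·-2 + 0·-3, 0·-2 + -2·-3] = (-6, 6).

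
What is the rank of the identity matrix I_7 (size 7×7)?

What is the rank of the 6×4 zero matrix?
rank(I_7) = 7, rank(0) = 0

The identity I_7 has 7 columns that are the standard basis vectors e_1, …, e_7. These are linearly independent, so all 7 columns are pivots and rank(I_7) = 7.
The 6×4 zero matrix has every entry zero, so every row is the zero row and there are no pivots; rank(0) = 0.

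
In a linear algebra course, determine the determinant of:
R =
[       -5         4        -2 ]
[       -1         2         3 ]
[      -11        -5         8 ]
det(R) = -309

Expand along row 0 (cofactor expansion): det(R) = a*(e*i - f*h) - b*(d*i - f*g) + c*(d*h - e*g), where the 3×3 is [[a, b, c], [d, e, f], [g, h, i]].
Minor M_00 = (2)*(8) - (3)*(-5) = 16 + 15 = 31.
Minor M_01 = (-1)*(8) - (3)*(-11) = -8 + 33 = 25.
Minor M_02 = (-1)*(-5) - (2)*(-11) = 5 + 22 = 27.
det(R) = (-5)*(31) - (4)*(25) + (-2)*(27) = -155 - 100 - 54 = -309.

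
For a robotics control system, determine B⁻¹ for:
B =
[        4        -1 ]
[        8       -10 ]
det(B) = -32
B⁻¹ =
[     5/16     -1/32 ]
[      1/4      -1/8 ]

For a 2×2 matrix B = [[a, b], [c, d]] with det(B) ≠ 0, B⁻¹ = (1/det(B)) * [[d, -b], [-c, a]].
det(B) = (4)*(-10) - (-1)*(8) = -40 + 8 = -32.
B⁻¹ = (1/-32) * [[-10, 1], [-8, 4]].
Dividing each entry by -32 and reducing:
B⁻¹ =
[     5/16     -1/32 ]
[      1/4      -1/8 ]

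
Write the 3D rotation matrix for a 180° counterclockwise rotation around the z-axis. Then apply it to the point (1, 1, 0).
R = [[-1, 0, 0], [0, -1, 0], [0, 0, 1]]; R·(1, 1, 0) = (-1, -1, 0)

Rotation matrix for 180° around z-axis:
cos(180°) = -1, sin(180°) = 0
R = [[-1, 0, 0], [0, -1, 0], [0, 0, 1]]
Apply to (1, 1, 0): R·[1, 1, 0]ᵀ = (-1, -1, 0)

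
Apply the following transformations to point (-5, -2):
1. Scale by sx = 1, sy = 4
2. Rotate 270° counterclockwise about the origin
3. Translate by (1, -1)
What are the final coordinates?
(-7, 4)

Step 1: Scale → (-5, -8)
Step 2: Rotate 270° → (-8, 5)
Step 3: Translate → (-7, 4)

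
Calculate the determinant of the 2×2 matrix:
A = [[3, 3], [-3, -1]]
6

For A = [[a, b], [c, d]], det(A) = a*d - b*c.
det(A) = (3)*(-1) - (3)*(-3) = -3 - -9 = 6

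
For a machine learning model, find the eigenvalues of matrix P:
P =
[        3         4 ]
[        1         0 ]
λ = -1, 4

Solve det(P - λI) = 0. For a 2×2 matrix the characteristic equation is λ² - (trace)λ + det = 0.
trace(P) = a + d = 3 + 0 = 3.
det(P) = a*d - b*c = (3)*(0) - (4)*(1) = 0 - 4 = -4.
Characteristic equation: λ² - (3)λ + (-4) = 0.
Discriminant = (3)² - 4*(-4) = 9 + 16 = 25.
λ = (3 ± √25) / 2 = (3 ± 5) / 2 = -1, 4.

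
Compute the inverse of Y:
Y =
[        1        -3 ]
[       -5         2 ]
det(Y) = -13
Y⁻¹ =
[    -2/13     -3/13 ]
[    -5/13     -1/13 ]

For a 2×2 matrix Y = [[a, b], [c, d]] with det(Y) ≠ 0, Y⁻¹ = (1/det(Y)) * [[d, -b], [-c, a]].
det(Y) = (1)*(2) - (-3)*(-5) = 2 - 15 = -13.
Y⁻¹ = (1/-13) * [[2, 3], [5, 1]].
Dividing each entry by -13 and reducing:
Y⁻¹ =
[    -2/13     -3/13 ]
[    -5/13     -1/13 ]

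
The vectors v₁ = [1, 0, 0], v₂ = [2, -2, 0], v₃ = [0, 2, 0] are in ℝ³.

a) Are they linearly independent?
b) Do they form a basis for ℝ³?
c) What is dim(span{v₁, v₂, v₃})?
Not independent, not a basis, dim(span) = 2

Check whether v₃ can be written as a linear combination of v₁ and v₂.
v₃ = (2)·v₁ + (-1)·v₂ = [0, 2, 0], so the three vectors are linearly dependent.
Thus they do not form a basis for ℝ³, and dim(span{v₁, v₂, v₃}) = 2 (spanned by v₁ and v₂).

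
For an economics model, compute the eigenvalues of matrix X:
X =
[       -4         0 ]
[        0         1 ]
λ = -4, 1

Solve det(X - λI) = 0. For a 2×2 matrix the characteristic equation is λ² - (trace)λ + det = 0.
trace(X) = a + d = -4 + 1 = -3.
det(X) = a*d - b*c = (-4)*(1) - (0)*(0) = -4 - 0 = -4.
Characteristic equation: λ² - (-3)λ + (-4) = 0.
Discriminant = (-3)² - 4*(-4) = 9 + 16 = 25.
λ = (-3 ± √25) / 2 = (-3 ± 5) / 2 = -4, 1.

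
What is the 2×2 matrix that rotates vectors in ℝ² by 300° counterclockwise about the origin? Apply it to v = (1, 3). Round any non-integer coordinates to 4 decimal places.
R = [[1/2, √3/2], [-√3/2, 1/2]]; R·v = (3.0981, 0.6340)

A counterclockwise rotation by angle θ in ℝ² has matrix R(θ) = [[cos θ, -sin θ], [sin θ, cos θ]].
For θ = 300°: cos θ = 1/2, sin θ = -√3/2.
R(300°) = [[1/2, √3/2], [-√3/2, 1/2]].
R·v = [1/2·1 + (√3/2)·3, -√3/2·1 + 1/2·3] = (3.0981, 0.6340).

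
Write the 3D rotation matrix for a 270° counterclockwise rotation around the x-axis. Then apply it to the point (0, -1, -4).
R = [[1, 0, 0], [0, 0, 1], [0, -1, 0]]; R·(0, -1, -4) = (0, -4, 1)

Rotation matrix for 270° around x-axis:
cos(270°) = 0, sin(270°) = -1
R = [[1, 0, 0], [0, 0, 1], [0, -1, 0]]
Apply to (0, -1, -4): R·[0, -1, -4]ᵀ = (0, -4, 1)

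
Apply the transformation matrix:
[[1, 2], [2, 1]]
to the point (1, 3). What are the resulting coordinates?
(7, 5)

Matrix multiplication:
[[1, 2], [2, 1]] × [1, 3]ᵀ
= [1×1 + 2×3, 2×1 + 1×3]ᵀ
= [7.0000, 5.0000]ᵀ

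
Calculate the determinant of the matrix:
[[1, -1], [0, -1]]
-1

For a 2×2 matrix [[a, b], [c, d]], det = ad - bc
det = (1)(-1) - (-1)(0) = -1 - 0 = -1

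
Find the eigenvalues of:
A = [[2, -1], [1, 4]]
λ = 3, 3

Solve det(A - λI) = 0. For a 2×2 matrix this is λ² - (trace)λ + det = 0.
trace(A) = 2 + 4 = 6.
det(A) = (2)*(4) - (-1)*(1) = 8 + 1 = 9.
Characteristic equation: λ² - (6)λ + (9) = 0.
Discriminant: (6)² - 4*(9) = 36 - 36 = 0.
Roots: λ = (6 ± √0) / 2 = 3, 3.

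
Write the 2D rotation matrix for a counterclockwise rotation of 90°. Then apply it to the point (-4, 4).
R = [[0, -1], [1, 0]]; R·(-4, 4) = (-4, -4)

Rotation matrix formula: R(θ) = [[cos θ, -sin θ], [sin θ, cos θ]]
For θ = 90°:
cos(90°) = 0
sin(90°) = 1
R = [[0, -1], [1, 0]]
Apply to (-4, 4): [0·-4 + (-1)·4, 1·-4 + 0·4] = (-4, -4)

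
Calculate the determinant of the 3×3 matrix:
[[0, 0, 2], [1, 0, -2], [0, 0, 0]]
0

Expansion along first row:
det = 0·det([[0,-2],[0,0]]) - 0·det([[1,-2],[0,0]]) + 2·det([[1,0],[0,0]])
    = 0·(0·0 - -2·0) - 0·(1·0 - -2·0) + 2·(1·0 - 0·0)
    = 0·0 - 0·0 + 2·0
    = 0 + 0 + 0 = 0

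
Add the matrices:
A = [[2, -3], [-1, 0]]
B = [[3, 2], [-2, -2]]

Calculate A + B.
[[5, -1], [-3, -2]]

Add corresponding elements:
(2)+(3)=5
(-3)+(2)=-1
(-1)+(-2)=-3
(0)+(-2)=-2
A + B = [[5, -1], [-3, -2]]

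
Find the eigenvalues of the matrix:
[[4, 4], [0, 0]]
λ = 0 and λ = 4

Characteristic equation: det(A - λI) = 0
λ² - (trace)λ + (det) = 0
λ² - (4)λ + (0) = 0
λ² - 4λ + 0 = 0
Solving: λ = 0, 4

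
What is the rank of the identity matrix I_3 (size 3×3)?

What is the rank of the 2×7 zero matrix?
rank(I_3) = 3, rank(0) = 0

The identity I_3 has 3 columns that are the standard basis vectors e_1, …, e_3. These are linearly independent, so all 3 columns are pivots and rank(I_3) = 3.
The 2×7 zero matrix has every entry zero, so every row is the zero row and there are no pivots; rank(0) = 0.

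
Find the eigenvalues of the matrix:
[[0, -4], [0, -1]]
λ = -1 and λ = 0

Characteristic equation: det(A - λI) = 0
λ² - (trace)λ + (det) = 0
λ² - (-1)λ + (0) = 0
λ² + 1λ + 0 = 0
Solving: λ = -1, 0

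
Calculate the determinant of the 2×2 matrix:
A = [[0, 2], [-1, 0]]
2

For A = [[a, b], [c, d]], det(A) = a*d - b*c.
det(A) = (0)*(0) - (2)*(-1) = 0 - -2 = 2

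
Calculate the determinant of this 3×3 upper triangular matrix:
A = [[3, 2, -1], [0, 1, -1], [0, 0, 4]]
12

The determinant of a triangular matrix is the product of its diagonal entries (the off-diagonal entries above the diagonal do not affect it).
det(A) = (3) * (1) * (4) = 12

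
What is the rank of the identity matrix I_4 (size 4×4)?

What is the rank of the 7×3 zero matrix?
rank(I_4) = 4, rank(0) = 0

The identity I_4 has 4 columns that are the standard basis vectors e_1, …, e_4. These are linearly independent, so all 4 columns are pivots and rank(I_4) = 4.
The 7×3 zero matrix has every entry zero, so every row is the zero row and there are no pivots; rank(0) = 0.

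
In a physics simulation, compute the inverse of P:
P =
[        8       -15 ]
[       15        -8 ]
det(P) = 161
P⁻¹ =
[   -8/161    15/161 ]
[  -15/161     8/161 ]

For a 2×2 matrix P = [[a, b], [c, d]] with det(P) ≠ 0, P⁻¹ = (1/det(P)) * [[d, -b], [-c, a]].
det(P) = (8)*(-8) - (-15)*(15) = -64 + 225 = 161.
P⁻¹ = (1/161) * [[-8, 15], [-15, 8]].
Dividing each entry by 161 and reducing:
P⁻¹ =
[   -8/161    15/161 ]
[  -15/161     8/161 ]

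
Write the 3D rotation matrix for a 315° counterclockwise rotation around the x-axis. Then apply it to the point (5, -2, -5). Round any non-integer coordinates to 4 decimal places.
R = [[1, 0, 0], [0, √2/2, √2/2], [0, -√2/2, √2/2]]; R·(5, -2, -5) = (5.0000, -4.9497, -2.1213)

Rotation matrix for 315° around x-axis:
cos(315°) = √2/2, sin(315°) = -√2/2
R = [[1, 0, 0], [0, √2/2, √2/2], [0, -√2/2, √2/2]]
Apply to (5, -2, -5): R·[5, -2, -5]ᵀ = (5.0000, -4.9497, -2.1213)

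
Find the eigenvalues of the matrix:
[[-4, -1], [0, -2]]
λ = -4 and λ = -2

Characteristic equation: det(A - λI) = 0
λ² - (trace)λ + (det) = 0
λ² - (-6)λ + (8) = 0
λ² + 6λ + 8 = 0
Solving: λ = -4, -2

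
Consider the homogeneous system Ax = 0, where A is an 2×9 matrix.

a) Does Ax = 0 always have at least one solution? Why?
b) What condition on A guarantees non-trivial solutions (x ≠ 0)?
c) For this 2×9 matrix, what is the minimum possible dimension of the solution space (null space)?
a) Yes, x = 0 is always a solution. b) When A has linearly dependent columns (rank < n). c) Minimum nullity = 7.

a) x = 0 satisfies A·0 = 0, so the zero vector is always a solution.
b) Non-trivial solutions exist iff the columns of A are linearly dependent, equivalently rank(A) < n (the number of columns).
c) By rank-nullity, rank(A) + nullity(A) = n = 9. Since A has only 2 rows, rank(A) ≤ 2, so nullity(A) ≥ 9 - 2 = 7.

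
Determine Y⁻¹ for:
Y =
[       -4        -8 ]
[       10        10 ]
det(Y) = 40
Y⁻¹ =
[      1/4       1/5 ]
[     -1/4     -1/10 ]

For a 2×2 matrix Y = [[a, b], [c, d]] with det(Y) ≠ 0, Y⁻¹ = (1/det(Y)) * [[d, -b], [-c, a]].
det(Y) = (-4)*(10) - (-8)*(10) = -40 + 80 = 40.
Y⁻¹ = (1/40) * [[10, 8], [-10, -4]].
Dividing each entry by 40 and reducing:
Y⁻¹ =
[      1/4       1/5 ]
[     -1/4     -1/10 ]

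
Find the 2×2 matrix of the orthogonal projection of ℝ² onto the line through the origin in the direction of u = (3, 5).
[[9/34, 15/34], [15/34, 25/34]]

The orthogonal projection onto the line spanned by a nonzero vector u = (a, b) has matrix P = (u uᵀ) / (uᵀ u) = (1/(a² + b²)) · [[a², ab], [ab, b²]].
Here u = (3, 5), so a² + b² = 9 + 25 = 34.
P = (1/34) · [[9, 15], [15, 25]] = [[9/34, 15/34], [15/34, 25/34]].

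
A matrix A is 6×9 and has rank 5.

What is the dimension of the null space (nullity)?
4

The rank-nullity theorem for an m×n matrix states:
rank(A) + nullity(A) = n (the number of columns).
Here n = 9 and rank(A) = 5, so nullity(A) = 9 - 5 = 4.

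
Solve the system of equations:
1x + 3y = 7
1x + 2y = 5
x = 1, y = 2

Use elimination (row reduction):
Equation 1: 1x + 3y = 7.
Equation 2: 1x + 2y = 5.
Multiply Eq1 by 1 and Eq2 by 1: 1x + 3y = 7;  1x + 2y = 5.
Subtract: (-1)y = -2, so y = 2.
Back-substitute into Eq1: 1x + 3*(2) = 7, so x = 1.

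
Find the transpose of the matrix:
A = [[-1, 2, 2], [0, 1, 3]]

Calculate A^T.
[[-1, 0], [2, 1], [2, 3]]

The transpose sends entry (i,j) to (j,i); rows become columns.
Row 0 of A: [-1, 2, 2] -> column 0 of A^T.
Row 1 of A: [0, 1, 3] -> column 1 of A^T.
A^T = [[-1, 0], [2, 1], [2, 3]]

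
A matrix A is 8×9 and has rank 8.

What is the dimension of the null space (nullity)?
1

The rank-nullity theorem for an m×n matrix states:
rank(A) + nullity(A) = n (the number of columns).
Here n = 9 and rank(A) = 8, so nullity(A) = 9 - 8 = 1.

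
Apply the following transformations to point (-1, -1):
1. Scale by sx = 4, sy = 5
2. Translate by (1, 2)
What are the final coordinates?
(-3, -3)

Step 1: Scale (-1, -1) by (sx, sy) = (4, 5) → (-4, -5)
Step 2: Translate by (1, 2) → (-3, -3)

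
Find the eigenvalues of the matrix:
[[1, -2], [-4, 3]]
λ = -1 and λ = 5

Characteristic equation: det(A - λI) = 0
λ² - (trace)λ + (det) = 0
λ² - (4)λ + (-5) = 0
λ² - 4λ - 5 = 0
Solving: λ = -1, 5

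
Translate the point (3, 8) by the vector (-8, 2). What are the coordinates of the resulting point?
(-5, 10)

Translation by (-8, 2):
x' = 3 + -8 = -5
y' = 8 + 2 = 10
Homogeneous matrix: [[1, 0, -8], [0, 1, 2], [0, 0, 1]]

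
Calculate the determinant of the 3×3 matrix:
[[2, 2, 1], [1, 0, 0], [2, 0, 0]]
0

Expansion along first row:
det = 2·det([[0,0],[0,0]]) - 2·det([[1,0],[2,0]]) + 1·det([[1,0],[2,0]])
    = 2·(0·0 - 0·0) - 2·(1·0 - 0·2) + 1·(1·0 - 0·2)
    = 2·0 - 2·0 + 1·0
    = 0 + 0 + 0 = 0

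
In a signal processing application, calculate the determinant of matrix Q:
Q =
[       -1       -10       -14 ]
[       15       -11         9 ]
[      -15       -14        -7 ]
det(Q) = 5347

Expand along row 0 (cofactor expansion): det(Q) = a*(e*i - f*h) - b*(d*i - f*g) + c*(d*h - e*g), where the 3×3 is [[a, b, c], [d, e, f], [g, h, i]].
Minor M_00 = (-11)*(-7) - (9)*(-14) = 77 + 126 = 203.
Minor M_01 = (15)*(-7) - (9)*(-15) = -105 + 135 = 30.
Minor M_02 = (15)*(-14) - (-11)*(-15) = -210 - 165 = -375.
det(Q) = (-1)*(203) - (-10)*(30) + (-14)*(-375) = -203 + 300 + 5250 = 5347.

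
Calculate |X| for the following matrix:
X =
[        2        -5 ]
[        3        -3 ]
det(X) = 9

For a 2×2 matrix [[a, b], [c, d]], det = a*d - b*c.
det(X) = (2)*(-3) - (-5)*(3) = -6 + 15 = 9.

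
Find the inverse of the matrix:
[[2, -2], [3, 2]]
[[1/5, 1/5], [-3/10, 1/5]]

For [[a,b],[c,d]], inverse = (1/det)·[[d,-b],[-c,a]]
det = 2·2 - -2·3 = 10
Inverse = (1/10)·[[2, 2], [-3, 2]]
        = [[1/5, 1/5], [-3/10, 1/5]]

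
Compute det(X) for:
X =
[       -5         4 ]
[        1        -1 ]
det(X) = 1

For a 2×2 matrix [[a, b], [c, d]], det = a*d - b*c.
det(X) = (-5)*(-1) - (4)*(1) = 5 - 4 = 1.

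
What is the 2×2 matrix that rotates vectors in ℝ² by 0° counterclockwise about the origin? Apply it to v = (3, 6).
R = [[1, 0], [0, 1]]; R·v = (3, 6)

A counterclockwise rotation by angle θ in ℝ² has matrix R(θ) = [[cos θ, -sin θ], [sin θ, cos θ]].
For θ = 0°: cos θ = 1, sin θ = 0.
R(0°) = [[1, 0], [0, 1]].
R·v = [1·3 + (0)·6, 0·3 + 1·6] = (3, 6).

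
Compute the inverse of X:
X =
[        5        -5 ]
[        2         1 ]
det(X) = 15
X⁻¹ =
[     1/15       1/3 ]
[    -2/15       1/3 ]

For a 2×2 matrix X = [[a, b], [c, d]] with det(X) ≠ 0, X⁻¹ = (1/det(X)) * [[d, -b], [-c, a]].
det(X) = (5)*(1) - (-5)*(2) = 5 + 10 = 15.
X⁻¹ = (1/15) * [[1, 5], [-2, 5]].
Dividing each entry by 15 and reducing:
X⁻¹ =
[     1/15       1/3 ]
[    -2/15       1/3 ]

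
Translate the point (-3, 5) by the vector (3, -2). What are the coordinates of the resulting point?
(0, 3)

Translation by (3, -2):
x' = -3 + 3 = 0
y' = 5 + -2 = 3
Homogeneous matrix: [[1, 0, 3], [0, 1, -2], [0, 0, 1]]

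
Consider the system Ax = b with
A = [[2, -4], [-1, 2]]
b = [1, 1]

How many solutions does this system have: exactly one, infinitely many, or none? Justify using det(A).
No solution

det(A) = (2)*(2) - (-4)*(-1) = 0, so A is singular.
The column space of A is span(column 1) = span([2, -1]).
b = [1, 1] is not a scalar multiple of column 1, so b ∉ column space and the system is inconsistent — no solution.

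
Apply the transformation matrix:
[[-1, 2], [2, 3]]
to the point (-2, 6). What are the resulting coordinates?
(14, 14)

Matrix multiplication:
[[-1, 2], [2, 3]] × [-2, 6]ᵀ
= [-1×-2 + 2×6, 2×-2 + 3×6]ᵀ
= [14.0000, 14.0000]ᵀ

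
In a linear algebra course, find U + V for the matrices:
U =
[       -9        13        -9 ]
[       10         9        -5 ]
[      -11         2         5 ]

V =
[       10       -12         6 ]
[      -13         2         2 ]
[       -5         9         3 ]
U + V =
[        1         1        -3 ]
[       -3        11        -3 ]
[      -16        11         8 ]

Matrix addition is elementwise: (U+V)[i][j] = U[i][j] + V[i][j].
  (U+V)[0][0] = (-9) + (10) = 1
  (U+V)[0][1] = (13) + (-12) = 1
  (U+V)[0][2] = (-9) + (6) = -3
  (U+V)[1][0] = (10) + (-13) = -3
  (U+V)[1][1] = (9) + (2) = 11
  (U+V)[1][2] = (-5) + (2) = -3
  (U+V)[2][0] = (-11) + (-5) = -16
  (U+V)[2][1] = (2) + (9) = 11
  (U+V)[2][2] = (5) + (3) = 8
U + V =
[        1         1        -3 ]
[       -3        11        -3 ]
[      -16        11         8 ]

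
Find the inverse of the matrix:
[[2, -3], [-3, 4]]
[[-4, -3], [-3, -2]]

For [[a,b],[c,d]], inverse = (1/det)·[[d,-b],[-c,a]]
det = 2·4 - -3·-3 = -1
Inverse = (1/-1)·[[4, 3], [3, 2]]
        = [[-4, -3], [-3, -2]]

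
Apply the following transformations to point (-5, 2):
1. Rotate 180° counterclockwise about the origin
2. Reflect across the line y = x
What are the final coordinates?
(-2, 5)

Step 1: Rotate 180° → (5, -2)
Step 2: Reflect across the line y = x → (-2, 5)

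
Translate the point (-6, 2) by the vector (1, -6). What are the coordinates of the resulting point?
(-5, -4)

Translation by (1, -6):
x' = -6 + 1 = -5
y' = 2 + -6 = -4
Homogeneous matrix: [[1, 0, 1], [0, 1, -6], [0, 0, 1]]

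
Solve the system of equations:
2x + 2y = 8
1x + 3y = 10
x = 1, y = 3

Use elimination (row reduction):
Equation 1: 2x + 2y = 8.
Equation 2: 1x + 3y = 10.
Multiply Eq1 by 1 and Eq2 by 2: 2x + 2y = 8;  2x + 6y = 20.
Subtract: (4)y = 12, so y = 3.
Back-substitute into Eq1: 2x + 2*(3) = 8, so x = 1.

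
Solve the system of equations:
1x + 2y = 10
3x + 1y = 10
x = 2, y = 4

Use elimination (row reduction):
Equation 1: 1x + 2y = 10.
Equation 2: 3x + 1y = 10.
Multiply Eq1 by 3 and Eq2 by 1: 3x + 6y = 30;  3x + 1y = 10.
Subtract: (-5)y = -20, so y = 4.
Back-substitute into Eq1: 1x + 2*(4) = 10, so x = 2.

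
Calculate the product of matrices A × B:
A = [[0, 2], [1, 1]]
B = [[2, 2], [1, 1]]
[[2, 2], [3, 3]]

Matrix multiplication:
C[0][0] = 0×2 + 2×1 = 2
C[0][1] = 0×2 + 2×1 = 2
C[1][0] = 1×2 + 1×1 = 3
C[1][1] = 1×2 + 1×1 = 3
Result: [[2, 2], [3, 3]]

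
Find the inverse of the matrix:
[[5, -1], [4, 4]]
[[1/6, 1/24], [-1/6, 5/24]]

For [[a,b],[c,d]], inverse = (1/det)·[[d,-b],[-c,a]]
det = 5·4 - -1·4 = 24
Inverse = (1/24)·[[4, 1], [-4, 5]]
        = [[1/6, 1/24], [-1/6, 5/24]]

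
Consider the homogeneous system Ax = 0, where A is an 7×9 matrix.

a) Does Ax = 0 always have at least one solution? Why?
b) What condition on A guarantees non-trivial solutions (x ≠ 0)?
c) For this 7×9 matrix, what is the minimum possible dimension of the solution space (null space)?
a) Yes, x = 0 is always a solution. b) When A has linearly dependent columns (rank < n). c) Minimum nullity = 2.

a) x = 0 satisfies A·0 = 0, so the zero vector is always a solution.
b) Non-trivial solutions exist iff the columns of A are linearly dependent, equivalently rank(A) < n (the number of columns).
c) By rank-nullity, rank(A) + nullity(A) = n = 9. Since A has only 7 rows, rank(A) ≤ 7, so nullity(A) ≥ 9 - 7 = 2.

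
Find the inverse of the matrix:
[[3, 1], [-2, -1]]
[[1, 1], [-2, -3]]

For [[a,b],[c,d]], inverse = (1/det)·[[d,-b],[-c,a]]
det = 3·-1 - 1·-2 = -1
Inverse = (1/-1)·[[-1, -1], [2, 3]]
        = [[1, 1], [-2, -3]]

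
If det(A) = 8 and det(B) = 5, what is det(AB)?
40

Use the multiplicative property of determinants: det(AB) = det(A)*det(B).
det(AB) = (8)*(5) = 40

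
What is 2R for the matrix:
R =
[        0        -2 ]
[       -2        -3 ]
2R =
[        0        -4 ]
[       -4        -6 ]

Scalar multiplication is elementwise: (2R)[i][j] = 2 * R[i][j].
  (2R)[0][0] = 2 * (0) = 0
  (2R)[0][1] = 2 * (-2) = -4
  (2R)[1][0] = 2 * (-2) = -4
  (2R)[1][1] = 2 * (-3) = -6
2R =
[        0        -4 ]
[       -4        -6 ]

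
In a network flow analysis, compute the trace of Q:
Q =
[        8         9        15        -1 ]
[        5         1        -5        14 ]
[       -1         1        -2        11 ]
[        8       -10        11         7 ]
tr(Q) = 8 + 1 - 2 + 7 = 14

The trace of a square matrix is the sum of its diagonal entries.
Diagonal entries of Q: Q[0][0] = 8, Q[1][1] = 1, Q[2][2] = -2, Q[3][3] = 7.
tr(Q) = 8 + 1 - 2 + 7 = 14.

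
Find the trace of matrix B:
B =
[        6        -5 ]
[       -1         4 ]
tr(B) = 6 + 4 = 10

The trace of a square matrix is the sum of its diagonal entries.
Diagonal entries of B: B[0][0] = 6, B[1][1] = 4.
tr(B) = 6 + 4 = 10.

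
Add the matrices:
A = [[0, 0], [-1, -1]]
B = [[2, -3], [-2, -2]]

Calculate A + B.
[[2, -3], [-3, -3]]

Add corresponding elements:
(0)+(2)=2
(0)+(-3)=-3
(-1)+(-2)=-3
(-1)+(-2)=-3
A + B = [[2, -3], [-3, -3]]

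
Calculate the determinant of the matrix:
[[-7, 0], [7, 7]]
-49

For a 2×2 matrix [[a, b], [c, d]], det = ad - bc
det = (-7)(7) - (0)(7) = -49 - 0 = -49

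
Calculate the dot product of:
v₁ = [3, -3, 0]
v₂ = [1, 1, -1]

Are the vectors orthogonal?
0, Yes

The dot product is the sum of products of corresponding components.
v₁·v₂ = (3)*(1) + (-3)*(1) + (0)*(-1) = 3 - 3 + 0 = 0.
Two vectors are orthogonal iff their dot product is 0; here the dot product is 0, so the vectors are orthogonal.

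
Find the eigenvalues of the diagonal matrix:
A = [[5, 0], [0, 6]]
λ₁ = 5, λ₂ = 6

The characteristic polynomial of A is det(A - λI) = (5 - λ)(6 - λ) = 0.
The roots are λ = 5 and λ = 6, so the eigenvalues are the diagonal entries.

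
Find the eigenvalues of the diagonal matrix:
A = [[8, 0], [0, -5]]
λ₁ = 8, λ₂ = -5

The characteristic polynomial of A is det(A - λI) = (8 - λ)(-5 - λ) = 0.
The roots are λ = 8 and λ = -5, so the eigenvalues are the diagonal entries.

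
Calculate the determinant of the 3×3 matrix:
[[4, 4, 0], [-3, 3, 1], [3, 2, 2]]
52

Expansion along first row:
det = 4·det([[3,1],[2,2]]) - 4·det([[-3,1],[3,2]]) + 0·det([[-3,3],[3,2]])
    = 4·(3·2 - 1·2) - 4·(-3·2 - 1·3) + 0·(-3·2 - 3·3)
    = 4·4 - 4·-9 + 0·-15
    = 16 + 36 + 0 = 52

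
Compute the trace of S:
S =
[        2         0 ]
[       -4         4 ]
tr(S) = 2 + 4 = 6

The trace of a square matrix is the sum of its diagonal entries.
Diagonal entries of S: S[0][0] = 2, S[1][1] = 4.
tr(S) = 2 + 4 = 6.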